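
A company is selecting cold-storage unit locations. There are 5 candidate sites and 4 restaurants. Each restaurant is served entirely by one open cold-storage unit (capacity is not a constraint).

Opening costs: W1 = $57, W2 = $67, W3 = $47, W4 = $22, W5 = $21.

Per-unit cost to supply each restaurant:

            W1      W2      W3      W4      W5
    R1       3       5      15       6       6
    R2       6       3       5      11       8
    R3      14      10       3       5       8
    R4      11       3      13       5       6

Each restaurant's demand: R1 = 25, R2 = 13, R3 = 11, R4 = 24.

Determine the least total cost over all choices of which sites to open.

For any fixed open set, each restaurant goes to its cheapest open site; total = fixed + service.
{W2, W4}: R1→W2 5·25=125, R2→W2 3·13=39, R3→W4 5·11=55, R4→W2 3·24=72. Service 291; fixed 89; total 380.
{W2, W3}: R1→W2 5·25=125, R2→W2 3·13=39, R3→W3 3·11=33, R4→W2 3·24=72. Service 269; fixed 114; total 383.
{W1, W2, W4}: R1→W1 3·25=75, R2→W2 3·13=39, R3→W4 5·11=55, R4→W2 3·24=72. Service 241; fixed 146; total 387.
{W1, W2, W3, W4, W5}: service 219 + fixed 214 = 433
No other subset beats 380.

Minimum total cost: 380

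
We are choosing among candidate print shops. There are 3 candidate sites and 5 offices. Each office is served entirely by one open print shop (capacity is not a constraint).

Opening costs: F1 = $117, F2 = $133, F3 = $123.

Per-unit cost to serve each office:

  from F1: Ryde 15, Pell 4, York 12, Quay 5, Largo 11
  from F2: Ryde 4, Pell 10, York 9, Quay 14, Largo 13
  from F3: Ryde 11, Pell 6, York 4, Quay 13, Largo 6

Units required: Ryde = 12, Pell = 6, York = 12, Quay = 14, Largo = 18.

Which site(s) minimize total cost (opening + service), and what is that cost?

For any fixed open set, each office goes to its cheapest open site; total = fixed + service.
{F1, F3}: Ryde→F3 11·12=132, Pell→F1 4·6=24, York→F3 4·12=48, Quay→F1 5·14=70, Largo→F3 6·18=108. Service 382; fixed 240; total 622.
{F3}: Ryde→F3 11·12=132, Pell→F3 6·6=36, York→F3 4·12=48, Quay→F3 13·14=182, Largo→F3 6·18=108. Service 506; fixed 123; total 629.
{F1, F2, F3}: Ryde→F2 4·12=48, Pell→F1 4·6=24, York→F3 4·12=48, Quay→F1 5·14=70, Largo→F3 6·18=108. Service 298; fixed 373; total 671.
{F1}: service 616 + fixed 117 = 733
(All 7 nonempty subsets were checked; F1 and F3 is lowest.)

Open F1 and F3; minimum total cost 622.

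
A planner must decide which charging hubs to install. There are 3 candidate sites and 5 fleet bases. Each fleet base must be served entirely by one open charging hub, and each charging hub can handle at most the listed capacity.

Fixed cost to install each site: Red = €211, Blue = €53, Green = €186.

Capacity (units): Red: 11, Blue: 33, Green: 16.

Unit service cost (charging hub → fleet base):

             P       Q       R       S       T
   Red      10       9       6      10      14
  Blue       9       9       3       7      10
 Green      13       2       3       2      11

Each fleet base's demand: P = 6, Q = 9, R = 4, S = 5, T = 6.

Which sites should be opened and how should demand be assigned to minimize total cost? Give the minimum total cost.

Open {Blue}: P→Blue 9·6=54, Q→Blue 9·9=81, R→Blue 3·4=12, S→Blue 7·5=35, T→Blue 10·6=60.
Loads: Blue carries 30/33. Service 242; fixed 53; total 295.
Next best feasible plan costs 393.

Minimum total cost: 295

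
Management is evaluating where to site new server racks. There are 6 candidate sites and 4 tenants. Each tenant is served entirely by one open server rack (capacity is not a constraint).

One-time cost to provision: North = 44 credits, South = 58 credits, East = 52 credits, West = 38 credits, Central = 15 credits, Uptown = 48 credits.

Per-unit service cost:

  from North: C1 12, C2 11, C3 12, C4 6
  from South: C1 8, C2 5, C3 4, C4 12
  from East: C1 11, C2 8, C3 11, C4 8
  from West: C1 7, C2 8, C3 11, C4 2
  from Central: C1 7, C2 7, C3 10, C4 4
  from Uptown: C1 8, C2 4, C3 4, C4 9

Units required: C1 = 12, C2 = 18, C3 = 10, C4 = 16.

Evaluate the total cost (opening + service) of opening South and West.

Total cost: 342

Each tenant is assigned to its cheapest site among the open ones.
{South, West}: C1→West 7·12=84, C2→South 5·18=90, C3→South 4·10=40, C4→West 2·16=32. Service 246; fixed 96; total 342.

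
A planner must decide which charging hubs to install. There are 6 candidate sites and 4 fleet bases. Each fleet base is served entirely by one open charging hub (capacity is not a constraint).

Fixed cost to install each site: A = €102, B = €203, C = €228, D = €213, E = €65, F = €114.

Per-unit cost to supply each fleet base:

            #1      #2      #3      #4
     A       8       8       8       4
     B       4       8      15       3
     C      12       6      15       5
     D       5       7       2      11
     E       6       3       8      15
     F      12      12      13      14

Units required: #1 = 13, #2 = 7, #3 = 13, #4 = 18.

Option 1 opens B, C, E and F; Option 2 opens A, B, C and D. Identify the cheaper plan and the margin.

Option 1 is cheaper by 79.

Option 1: {B, C, E, F}: #1→B 4·13=52, #2→E 3·7=21, #3→E 8·13=104, #4→B 3·18=54. Service 231; fixed 610; total 841.
Option 2: {A, B, C, D}: #1→B 4·13=52, #2→C 6·7=42, #3→D 2·13=26, #4→B 3·18=54. Service 174; fixed 746; total 920.
Difference: |841 − 920| = 79.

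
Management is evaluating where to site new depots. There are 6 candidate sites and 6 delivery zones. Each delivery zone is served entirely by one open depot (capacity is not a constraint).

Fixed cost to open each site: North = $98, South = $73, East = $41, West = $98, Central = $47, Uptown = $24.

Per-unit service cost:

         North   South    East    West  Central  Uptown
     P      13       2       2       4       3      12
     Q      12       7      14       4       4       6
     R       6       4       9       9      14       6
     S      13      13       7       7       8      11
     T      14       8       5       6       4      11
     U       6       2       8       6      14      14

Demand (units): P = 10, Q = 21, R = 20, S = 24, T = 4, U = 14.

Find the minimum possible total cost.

For any fixed open set, each delivery zone goes to its cheapest open site; total = fixed + service.
{South, Central}: P→South 2·10=20, Q→Central 4·21=84, R→South 4·20=80, S→Central 8·24=192, T→Central 4·4=16, U→South 2·14=28. Service 420; fixed 120; total 540.
{South, East, Central}: P→South 2·10=20, Q→Central 4·21=84, R→South 4·20=80, S→East 7·24=168, T→Central 4·4=16, U→South 2·14=28. Service 396; fixed 161; total 557.
{South, Central, Uptown}: P→South 2·10=20, Q→Central 4·21=84, R→South 4·20=80, S→Central 8·24=192, T→Central 4·4=16, U→South 2·14=28. Service 420; fixed 144; total 564.
{North, South, East, West, Central, Uptown}: service 396 + fixed 381 = 777
No other subset beats 540.

Minimum total cost: 540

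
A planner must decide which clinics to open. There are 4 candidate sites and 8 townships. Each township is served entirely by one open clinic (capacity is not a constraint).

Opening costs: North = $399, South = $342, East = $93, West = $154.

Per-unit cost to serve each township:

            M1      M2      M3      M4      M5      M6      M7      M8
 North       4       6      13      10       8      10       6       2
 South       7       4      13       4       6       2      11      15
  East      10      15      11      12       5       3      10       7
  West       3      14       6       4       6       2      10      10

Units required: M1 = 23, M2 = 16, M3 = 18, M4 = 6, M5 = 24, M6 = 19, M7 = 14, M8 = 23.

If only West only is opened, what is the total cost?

Total cost: 1131

Each township is assigned to its cheapest site among the open ones.
{West}: M1→West 3·23=69, M2→West 14·16=224, M3→West 6·18=108, M4→West 4·6=24, M5→West 6·24=144, M6→West 2·19=38, M7→West 10·14=140, M8→West 10·23=230. Service 977; fixed 154; total 1131.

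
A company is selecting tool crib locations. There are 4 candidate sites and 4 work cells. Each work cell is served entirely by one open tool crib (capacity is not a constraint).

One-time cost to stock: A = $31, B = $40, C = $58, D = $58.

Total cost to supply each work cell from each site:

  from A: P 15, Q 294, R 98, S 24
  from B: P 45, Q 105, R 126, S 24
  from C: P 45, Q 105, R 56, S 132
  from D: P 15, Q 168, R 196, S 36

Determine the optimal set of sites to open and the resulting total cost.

For any fixed open set, each work cell goes to its cheapest open site; total = fixed + service.
{A, C}: P→A 15, Q→C 105, R→C 56, S→A 24. Service 200; fixed 89; total 289.
{A, B}: service 242 + fixed 71 = 313
{B, C}: service 230 + fixed 98 = 328
{A, B, C, D}: service 200 + fixed 187 = 387
(All 15 nonempty subsets were checked; A and C is lowest.)

Open A and C; minimum total cost 289.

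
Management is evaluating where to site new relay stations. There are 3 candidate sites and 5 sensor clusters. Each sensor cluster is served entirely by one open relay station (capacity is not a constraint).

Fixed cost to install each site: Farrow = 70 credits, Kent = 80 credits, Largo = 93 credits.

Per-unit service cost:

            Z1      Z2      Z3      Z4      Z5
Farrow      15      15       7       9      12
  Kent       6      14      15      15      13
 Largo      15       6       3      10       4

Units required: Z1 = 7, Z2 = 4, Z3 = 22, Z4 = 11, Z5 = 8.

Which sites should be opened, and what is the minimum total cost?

For any fixed open set, each sensor cluster goes to its cheapest open site; total = fixed + service.
{Largo}: Z1→Largo 15·7=105, Z2→Largo 6·4=24, Z3→Largo 3·22=66, Z4→Largo 10·11=110, Z5→Largo 4·8=32. Service 337; fixed 93; total 430.
{Kent, Largo}: service 274 + fixed 173 = 447
{Farrow, Largo}: Z1→Farrow 15·7=105, Z2→Largo 6·4=24, Z3→Largo 3·22=66, Z4→Farrow 9·11=99, Z5→Largo 4·8=32. Service 326; fixed 163; total 489.
{Farrow, Kent, Largo}: service 263 + fixed 243 = 506
(All 7 nonempty subsets were checked; Largo only is lowest.)

Open Largo only; minimum total cost 430.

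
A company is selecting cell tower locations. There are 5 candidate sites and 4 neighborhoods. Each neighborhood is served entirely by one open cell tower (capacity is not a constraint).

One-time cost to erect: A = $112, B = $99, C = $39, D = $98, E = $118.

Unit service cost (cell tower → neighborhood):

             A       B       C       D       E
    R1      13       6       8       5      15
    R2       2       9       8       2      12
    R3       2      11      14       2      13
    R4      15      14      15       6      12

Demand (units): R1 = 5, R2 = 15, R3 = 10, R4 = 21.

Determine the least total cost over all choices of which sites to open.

Minimum total cost: 299

For any fixed open set, each neighborhood goes to its cheapest open site; total = fixed + service.
{D}: R1→D 5·5=25, R2→D 2·15=30, R3→D 2·10=20, R4→D 6·21=126. Service 201; fixed 98; total 299.
{C, D}: R1→D 5·5=25, R2→D 2·15=30, R3→D 2·10=20, R4→D 6·21=126. Service 201; fixed 137; total 338.
{B, D}: R1→D 5·5=25, R2→D 2·15=30, R3→D 2·10=20, R4→D 6·21=126. Service 201; fixed 197; total 398.
{A, B, C, D, E}: R1→D 5·5=25, R2→A 2·15=30, R3→A 2·10=20, R4→D 6·21=126. Service 201; fixed 466; total 667.
No other subset beats 299.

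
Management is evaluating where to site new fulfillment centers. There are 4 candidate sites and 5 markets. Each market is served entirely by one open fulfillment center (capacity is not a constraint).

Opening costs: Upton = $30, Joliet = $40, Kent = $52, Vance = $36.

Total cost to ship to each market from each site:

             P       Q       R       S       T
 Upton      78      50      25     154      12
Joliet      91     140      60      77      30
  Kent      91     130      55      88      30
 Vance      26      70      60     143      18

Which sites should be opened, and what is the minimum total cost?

For any fixed open set, each market goes to its cheapest open site; total = fixed + service.
{Upton, Joliet, Vance}: P→Vance 26, Q→Upton 50, R→Upton 25, S→Joliet 77, T→Upton 12. Service 190; fixed 106; total 296.
{Upton, Joliet}: P→Upton 78, Q→Upton 50, R→Upton 25, S→Joliet 77, T→Upton 12. Service 242; fixed 70; total 312.
{Upton, Kent, Vance}: service 201 + fixed 118 = 319
{Upton, Joliet, Kent, Vance}: P→Vance 26, Q→Upton 50, R→Upton 25, S→Joliet 77, T→Upton 12. Service 190; fixed 158; total 348.
No other subset beats 296.

Open Upton, Joliet and Vance; minimum total cost 296.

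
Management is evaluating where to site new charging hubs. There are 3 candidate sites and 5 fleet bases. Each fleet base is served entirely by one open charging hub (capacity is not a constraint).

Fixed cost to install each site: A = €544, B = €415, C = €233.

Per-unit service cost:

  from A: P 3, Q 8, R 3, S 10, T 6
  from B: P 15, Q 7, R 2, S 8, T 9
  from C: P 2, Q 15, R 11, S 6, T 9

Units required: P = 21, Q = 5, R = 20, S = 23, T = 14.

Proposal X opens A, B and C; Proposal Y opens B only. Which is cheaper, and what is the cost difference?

Proposal Y is cheaper by 416.

Proposal X: {A, B, C}: P→C 2·21=42, Q→B 7·5=35, R→B 2·20=40, S→C 6·23=138, T→A 6·14=84. Service 339; fixed 1192; total 1531.
Proposal Y: {B}: P→B 15·21=315, Q→B 7·5=35, R→B 2·20=40, S→B 8·23=184, T→B 9·14=126. Service 700; fixed 415; total 1115.
Difference: |1531 − 1115| = 416.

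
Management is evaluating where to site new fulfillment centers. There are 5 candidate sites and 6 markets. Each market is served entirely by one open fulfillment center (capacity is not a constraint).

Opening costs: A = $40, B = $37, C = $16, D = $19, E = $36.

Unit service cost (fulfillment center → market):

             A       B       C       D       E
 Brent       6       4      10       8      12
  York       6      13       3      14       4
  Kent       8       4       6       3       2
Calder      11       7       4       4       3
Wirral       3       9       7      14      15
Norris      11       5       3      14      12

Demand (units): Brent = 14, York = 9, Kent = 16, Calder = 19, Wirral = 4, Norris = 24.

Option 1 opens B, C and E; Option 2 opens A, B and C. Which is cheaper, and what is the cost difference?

Option 1: {B, C, E}: Brent→B 4·14=56, York→C 3·9=27, Kent→E 2·16=32, Calder→E 3·19=57, Wirral→C 7·4=28, Norris→C 3·24=72. Service 272; fixed 89; total 361.
Option 2: {A, B, C}: Brent→B 4·14=56, York→C 3·9=27, Kent→B 4·16=64, Calder→C 4·19=76, Wirral→A 3·4=12, Norris→C 3·24=72. Service 307; fixed 93; total 400.
Difference: |361 − 400| = 39.

Option 1 is cheaper by 39.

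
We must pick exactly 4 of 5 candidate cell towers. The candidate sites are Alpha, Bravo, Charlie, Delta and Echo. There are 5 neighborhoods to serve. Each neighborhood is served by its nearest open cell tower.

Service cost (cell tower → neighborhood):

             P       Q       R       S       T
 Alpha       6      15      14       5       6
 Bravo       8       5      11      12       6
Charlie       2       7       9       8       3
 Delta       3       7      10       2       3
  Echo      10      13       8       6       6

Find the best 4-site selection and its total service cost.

With exactly 4 open, each neighborhood uses its cheapest among the chosen.
{Bravo, Charlie, Delta, Echo}: P→Charlie 2, Q→Bravo 5, R→Echo 8, S→Delta 2, T→Charlie 3. Service cost 20.
{Alpha, Bravo, Charlie, Delta}: service cost 21
{Alpha, Bravo, Delta, Echo}: service cost 21
Among all 5 size-4 choices, {Bravo, Charlie, Delta, Echo} is lowest.

Choose Bravo, Charlie, Delta and Echo; total service cost 20.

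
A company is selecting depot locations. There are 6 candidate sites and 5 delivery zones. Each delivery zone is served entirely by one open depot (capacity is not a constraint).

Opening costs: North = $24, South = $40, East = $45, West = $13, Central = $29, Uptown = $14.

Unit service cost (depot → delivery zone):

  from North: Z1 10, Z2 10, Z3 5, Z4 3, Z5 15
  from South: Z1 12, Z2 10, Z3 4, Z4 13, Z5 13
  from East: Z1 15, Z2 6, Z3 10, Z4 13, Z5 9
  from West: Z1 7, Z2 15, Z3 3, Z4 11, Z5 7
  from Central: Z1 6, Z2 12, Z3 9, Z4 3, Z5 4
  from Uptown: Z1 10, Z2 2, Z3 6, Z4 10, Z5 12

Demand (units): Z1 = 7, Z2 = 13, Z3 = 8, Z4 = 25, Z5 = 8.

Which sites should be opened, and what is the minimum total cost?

Open West, Central and Uptown; minimum total cost 255.

For any fixed open set, each delivery zone goes to its cheapest open site; total = fixed + service.
{West, Central, Uptown}: Z1→Central 6·7=42, Z2→Uptown 2·13=26, Z3→West 3·8=24, Z4→Central 3·25=75, Z5→Central 4·8=32. Service 199; fixed 56; total 255.
{Central, Uptown}: service 223 + fixed 43 = 266
{North, West, Central, Uptown}: service 199 + fixed 80 = 279
{North, South, East, West, Central, Uptown}: service 199 + fixed 165 = 364
No other subset beats 255.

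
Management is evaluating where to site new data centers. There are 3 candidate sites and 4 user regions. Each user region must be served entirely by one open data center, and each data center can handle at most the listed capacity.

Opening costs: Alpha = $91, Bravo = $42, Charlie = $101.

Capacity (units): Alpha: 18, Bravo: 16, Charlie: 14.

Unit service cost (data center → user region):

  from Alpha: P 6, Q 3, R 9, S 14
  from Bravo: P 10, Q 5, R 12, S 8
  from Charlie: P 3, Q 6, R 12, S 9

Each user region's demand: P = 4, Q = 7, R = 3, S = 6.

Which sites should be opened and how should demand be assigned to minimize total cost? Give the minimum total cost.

Minimum total cost: 253

Open {Alpha, Bravo}: P→Alpha 6·4=24, Q→Alpha 3·7=21, R→Alpha 9·3=27, S→Bravo 8·6=48.
Loads: Alpha carries 14/18, Bravo carries 6/16. Service 120; fixed 133; total 253.
Next best feasible plan costs 262.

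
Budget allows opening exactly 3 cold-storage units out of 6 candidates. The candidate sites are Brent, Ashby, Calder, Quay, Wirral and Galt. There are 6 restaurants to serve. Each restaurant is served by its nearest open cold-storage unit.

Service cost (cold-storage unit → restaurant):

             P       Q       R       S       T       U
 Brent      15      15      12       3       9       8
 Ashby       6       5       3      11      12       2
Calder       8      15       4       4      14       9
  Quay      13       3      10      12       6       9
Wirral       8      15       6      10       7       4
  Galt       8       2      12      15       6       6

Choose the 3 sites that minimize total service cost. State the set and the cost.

With exactly 3 open, each restaurant uses its cheapest among the chosen.
{Brent, Ashby, Galt}: P→Ashby 6, Q→Galt 2, R→Ashby 3, S→Brent 3, T→Galt 6, U→Ashby 2. Service cost 22.
{Brent, Ashby, Quay}: service cost 23
{Ashby, Calder, Galt}: service cost 23
Among all 20 size-3 choices, {Brent, Ashby, Galt} is lowest.

Choose Brent, Ashby and Galt; total service cost 22.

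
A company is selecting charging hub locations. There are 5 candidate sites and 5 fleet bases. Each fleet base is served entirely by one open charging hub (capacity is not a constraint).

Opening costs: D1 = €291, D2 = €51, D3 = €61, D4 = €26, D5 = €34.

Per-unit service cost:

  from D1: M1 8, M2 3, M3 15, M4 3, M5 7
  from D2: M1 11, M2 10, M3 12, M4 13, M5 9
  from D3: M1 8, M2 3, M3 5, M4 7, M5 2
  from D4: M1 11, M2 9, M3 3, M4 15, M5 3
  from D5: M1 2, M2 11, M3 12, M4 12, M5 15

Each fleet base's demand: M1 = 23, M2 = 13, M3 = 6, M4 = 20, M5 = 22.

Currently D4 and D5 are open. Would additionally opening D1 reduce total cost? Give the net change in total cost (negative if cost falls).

No — net change +33 (cost rises by 33).

Current service cost with {D4, D5}: 487.
Adding D1: each fleet base re-picks its cheapest; new service cost 229, saving 258.
Extra fixed cost: 291. Net change = 291 − 258 = 33.
(Totals: 547 → 580.)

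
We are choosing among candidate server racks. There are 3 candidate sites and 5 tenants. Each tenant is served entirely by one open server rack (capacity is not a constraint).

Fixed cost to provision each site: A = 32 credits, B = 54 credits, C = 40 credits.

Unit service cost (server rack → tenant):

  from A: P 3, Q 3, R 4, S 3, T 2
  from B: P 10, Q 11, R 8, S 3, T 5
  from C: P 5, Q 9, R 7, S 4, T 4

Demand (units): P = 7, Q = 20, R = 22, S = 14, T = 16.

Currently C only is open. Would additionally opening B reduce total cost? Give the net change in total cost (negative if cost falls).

No — net change +40 (cost rises by 40).

Current service cost with {C}: 489.
Adding B: each tenant re-picks its cheapest; new service cost 475, saving 14.
Extra fixed cost: 54. Net change = 54 − 14 = 40.
(Totals: 529 → 569.)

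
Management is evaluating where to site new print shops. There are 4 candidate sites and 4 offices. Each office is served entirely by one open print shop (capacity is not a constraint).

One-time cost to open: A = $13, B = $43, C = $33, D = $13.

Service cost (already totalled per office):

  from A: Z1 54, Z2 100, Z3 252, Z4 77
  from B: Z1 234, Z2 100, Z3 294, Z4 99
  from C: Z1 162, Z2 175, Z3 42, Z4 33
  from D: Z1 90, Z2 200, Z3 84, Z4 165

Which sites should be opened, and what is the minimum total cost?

For any fixed open set, each office goes to its cheapest open site; total = fixed + service.
{A, C}: Z1→A 54, Z2→A 100, Z3→C 42, Z4→C 33. Service 229; fixed 46; total 275.
{A, C, D}: service 229 + fixed 59 = 288
{A, B, C}: Z1→A 54, Z2→A 100, Z3→C 42, Z4→C 33. Service 229; fixed 89; total 318.
{A, B, C, D}: Z1→A 54, Z2→A 100, Z3→C 42, Z4→C 33. Service 229; fixed 102; total 331.
No other subset beats 275.

Open A and C; minimum total cost 275.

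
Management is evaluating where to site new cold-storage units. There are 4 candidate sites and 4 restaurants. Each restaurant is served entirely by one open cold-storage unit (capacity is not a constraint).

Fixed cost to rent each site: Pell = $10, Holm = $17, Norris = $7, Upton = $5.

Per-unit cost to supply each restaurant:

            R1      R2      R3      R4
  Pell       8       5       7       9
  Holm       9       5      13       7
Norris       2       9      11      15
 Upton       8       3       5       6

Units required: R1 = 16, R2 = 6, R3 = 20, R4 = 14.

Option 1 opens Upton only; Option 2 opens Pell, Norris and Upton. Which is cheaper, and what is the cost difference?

Option 1: {Upton}: R1→Upton 8·16=128, R2→Upton 3·6=18, R3→Upton 5·20=100, R4→Upton 6·14=84. Service 330; fixed 5; total 335.
Option 2: {Pell, Norris, Upton}: R1→Norris 2·16=32, R2→Upton 3·6=18, R3→Upton 5·20=100, R4→Upton 6·14=84. Service 234; fixed 22; total 256.
Difference: |335 − 256| = 79.

Option 2 is cheaper by 79.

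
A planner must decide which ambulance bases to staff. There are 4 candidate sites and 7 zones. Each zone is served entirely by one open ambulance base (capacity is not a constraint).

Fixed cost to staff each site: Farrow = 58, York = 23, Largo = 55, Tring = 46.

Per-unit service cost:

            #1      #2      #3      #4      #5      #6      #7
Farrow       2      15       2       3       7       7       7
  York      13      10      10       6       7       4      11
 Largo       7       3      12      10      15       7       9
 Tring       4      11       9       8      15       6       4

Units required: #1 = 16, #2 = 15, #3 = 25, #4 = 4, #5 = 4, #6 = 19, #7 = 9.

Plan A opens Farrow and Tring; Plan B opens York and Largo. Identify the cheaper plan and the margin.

Plan A is cheaper by 153.

Plan A: {Farrow, Tring}: #1→Farrow 2·16=32, #2→Tring 11·15=165, #3→Farrow 2·25=50, #4→Farrow 3·4=12, #5→Farrow 7·4=28, #6→Tring 6·19=114, #7→Tring 4·9=36. Service 437; fixed 104; total 541.
Plan B: {York, Largo}: #1→Largo 7·16=112, #2→Largo 3·15=45, #3→York 10·25=250, #4→York 6·4=24, #5→York 7·4=28, #6→York 4·19=76, #7→Largo 9·9=81. Service 616; fixed 78; total 694.
Difference: |541 − 694| = 153.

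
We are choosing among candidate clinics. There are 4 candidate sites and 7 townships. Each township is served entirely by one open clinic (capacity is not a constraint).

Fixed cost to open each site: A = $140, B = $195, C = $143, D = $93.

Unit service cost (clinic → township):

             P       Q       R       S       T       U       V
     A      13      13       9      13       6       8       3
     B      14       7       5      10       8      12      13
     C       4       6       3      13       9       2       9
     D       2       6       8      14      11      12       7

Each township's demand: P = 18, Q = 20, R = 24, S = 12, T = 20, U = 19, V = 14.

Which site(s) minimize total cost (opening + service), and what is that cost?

For any fixed open set, each township goes to its cheapest open site; total = fixed + service.
{A, C}: P→C 4·18=72, Q→C 6·20=120, R→C 3·24=72, S→A 13·12=156, T→A 6·20=120, U→C 2·19=38, V→A 3·14=42. Service 620; fixed 283; total 903.
{C}: service 764 + fixed 143 = 907
{C, D}: service 700 + fixed 236 = 936
{A, B, C, D}: service 548 + fixed 571 = 1119
No other subset beats 903.

Open A and C; minimum total cost 903.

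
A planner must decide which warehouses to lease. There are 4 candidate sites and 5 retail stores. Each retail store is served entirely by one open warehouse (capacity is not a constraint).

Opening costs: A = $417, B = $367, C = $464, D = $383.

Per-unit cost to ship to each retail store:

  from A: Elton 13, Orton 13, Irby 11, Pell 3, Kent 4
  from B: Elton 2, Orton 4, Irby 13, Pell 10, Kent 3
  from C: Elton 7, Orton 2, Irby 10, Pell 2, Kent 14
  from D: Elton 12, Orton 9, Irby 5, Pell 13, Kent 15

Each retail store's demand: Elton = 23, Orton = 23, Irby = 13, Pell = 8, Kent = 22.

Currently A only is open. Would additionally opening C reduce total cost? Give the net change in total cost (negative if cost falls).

No — net change +52 (cost rises by 52).

Current service cost with {A}: 853.
Adding C: each retail store re-picks its cheapest; new service cost 441, saving 412.
Extra fixed cost: 464. Net change = 464 − 412 = 52.
(Totals: 1270 → 1322.)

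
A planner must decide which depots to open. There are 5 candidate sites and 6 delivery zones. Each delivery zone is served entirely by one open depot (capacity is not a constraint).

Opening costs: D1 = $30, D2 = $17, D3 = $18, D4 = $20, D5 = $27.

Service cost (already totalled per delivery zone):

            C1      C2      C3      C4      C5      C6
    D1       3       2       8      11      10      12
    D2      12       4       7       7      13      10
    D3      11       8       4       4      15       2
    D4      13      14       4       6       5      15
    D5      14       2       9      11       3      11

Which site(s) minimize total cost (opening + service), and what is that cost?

Open D3 only; minimum total cost 62.

For any fixed open set, each delivery zone goes to its cheapest open site; total = fixed + service.
{D3}: C1→D3 11, C2→D3 8, C3→D3 4, C4→D3 4, C5→D3 15, C6→D3 2. Service 44; fixed 18; total 62.
{D2}: service 53 + fixed 17 = 70
{D3, D5}: service 26 + fixed 45 = 71
{D1, D2, D3, D4, D5}: C1→D1 3, C2→D1 2, C3→D3 4, C4→D3 4, C5→D5 3, C6→D3 2. Service 18; fixed 112; total 130.
No other subset beats 62.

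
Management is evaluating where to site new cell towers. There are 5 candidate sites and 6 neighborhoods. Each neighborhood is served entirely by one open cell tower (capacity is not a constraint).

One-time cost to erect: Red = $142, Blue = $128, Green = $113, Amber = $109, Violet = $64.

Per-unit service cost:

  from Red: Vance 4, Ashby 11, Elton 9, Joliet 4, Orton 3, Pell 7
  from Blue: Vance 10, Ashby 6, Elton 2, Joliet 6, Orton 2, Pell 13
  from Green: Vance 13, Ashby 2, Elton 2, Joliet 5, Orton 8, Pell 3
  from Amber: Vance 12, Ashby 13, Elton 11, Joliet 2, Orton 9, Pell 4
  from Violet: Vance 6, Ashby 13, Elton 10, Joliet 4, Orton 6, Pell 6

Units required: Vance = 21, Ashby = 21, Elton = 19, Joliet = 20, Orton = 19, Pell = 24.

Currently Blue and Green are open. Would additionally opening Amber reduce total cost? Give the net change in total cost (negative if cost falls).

No — net change +49 (cost rises by 49).

Current service cost with {Blue, Green}: 500.
Adding Amber: each neighborhood re-picks its cheapest; new service cost 440, saving 60.
Extra fixed cost: 109. Net change = 109 − 60 = 49.
(Totals: 741 → 790.)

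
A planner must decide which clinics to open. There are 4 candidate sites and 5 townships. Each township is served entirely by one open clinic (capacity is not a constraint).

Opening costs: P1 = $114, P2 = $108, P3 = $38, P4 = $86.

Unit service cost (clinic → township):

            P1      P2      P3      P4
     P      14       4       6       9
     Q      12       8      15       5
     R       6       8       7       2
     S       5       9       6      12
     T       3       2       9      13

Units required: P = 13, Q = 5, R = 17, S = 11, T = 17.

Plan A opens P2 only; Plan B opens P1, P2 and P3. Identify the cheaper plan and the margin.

Plan A: {P2}: P→P2 4·13=52, Q→P2 8·5=40, R→P2 8·17=136, S→P2 9·11=99, T→P2 2·17=34. Service 361; fixed 108; total 469.
Plan B: {P1, P2, P3}: P→P2 4·13=52, Q→P2 8·5=40, R→P1 6·17=102, S→P1 5·11=55, T→P2 2·17=34. Service 283; fixed 260; total 543.
Difference: |469 − 543| = 74.

Plan A is cheaper by 74.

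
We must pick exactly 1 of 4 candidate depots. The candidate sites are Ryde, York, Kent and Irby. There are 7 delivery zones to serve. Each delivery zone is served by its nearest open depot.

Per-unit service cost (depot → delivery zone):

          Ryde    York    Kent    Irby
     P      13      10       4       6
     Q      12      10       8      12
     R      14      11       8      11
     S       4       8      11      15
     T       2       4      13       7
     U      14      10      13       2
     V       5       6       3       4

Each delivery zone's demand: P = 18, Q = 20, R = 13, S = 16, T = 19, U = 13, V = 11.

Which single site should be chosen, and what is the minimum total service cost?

With exactly 1 open, each delivery zone uses its cheapest among the chosen.
{York}: P→York 10·18=180, Q→York 10·20=200, R→York 11·13=143, S→York 8·16=128, T→York 4·19=76, U→York 10·13=130, V→York 6·11=66. Service cost 923.
{Irby}: service cost 934
{Kent}: service cost 961
Among all 4 size-1 choices, {York} is lowest.

Choose York only; total service cost 923.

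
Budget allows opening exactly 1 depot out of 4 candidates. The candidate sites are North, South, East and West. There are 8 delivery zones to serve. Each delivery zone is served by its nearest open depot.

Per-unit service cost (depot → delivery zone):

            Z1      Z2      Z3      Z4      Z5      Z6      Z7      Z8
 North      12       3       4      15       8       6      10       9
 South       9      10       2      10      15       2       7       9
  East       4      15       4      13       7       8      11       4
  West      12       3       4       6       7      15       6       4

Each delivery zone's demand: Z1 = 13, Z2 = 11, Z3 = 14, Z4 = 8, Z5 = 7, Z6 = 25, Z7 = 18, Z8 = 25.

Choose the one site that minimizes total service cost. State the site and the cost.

Choose South only; total service cost 841.

With exactly 1 open, each delivery zone uses its cheapest among the chosen.
{South}: Z1→South 9·13=117, Z2→South 10·11=110, Z3→South 2·14=28, Z4→South 10·8=80, Z5→South 15·7=105, Z6→South 2·25=50, Z7→South 7·18=126, Z8→South 9·25=225. Service cost 841.
{East}: service cost 924
{West}: service cost 925
Among all 4 size-1 choices, {South} is lowest.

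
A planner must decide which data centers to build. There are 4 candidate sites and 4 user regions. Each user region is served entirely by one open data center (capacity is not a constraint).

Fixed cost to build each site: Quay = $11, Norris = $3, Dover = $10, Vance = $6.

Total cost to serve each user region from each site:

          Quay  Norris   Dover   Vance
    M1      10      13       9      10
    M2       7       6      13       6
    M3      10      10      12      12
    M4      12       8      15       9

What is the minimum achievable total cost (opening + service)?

For any fixed open set, each user region goes to its cheapest open site; total = fixed + service.
{Norris}: M1→Norris 13, M2→Norris 6, M3→Norris 10, M4→Norris 8. Service 37; fixed 3; total 40.
{Norris, Vance}: service 34 + fixed 9 = 43
{Vance}: M1→Vance 10, M2→Vance 6, M3→Vance 12, M4→Vance 9. Service 37; fixed 6; total 43.
{Quay, Norris, Dover, Vance}: service 33 + fixed 30 = 63
No other subset beats 40.

Minimum total cost: 40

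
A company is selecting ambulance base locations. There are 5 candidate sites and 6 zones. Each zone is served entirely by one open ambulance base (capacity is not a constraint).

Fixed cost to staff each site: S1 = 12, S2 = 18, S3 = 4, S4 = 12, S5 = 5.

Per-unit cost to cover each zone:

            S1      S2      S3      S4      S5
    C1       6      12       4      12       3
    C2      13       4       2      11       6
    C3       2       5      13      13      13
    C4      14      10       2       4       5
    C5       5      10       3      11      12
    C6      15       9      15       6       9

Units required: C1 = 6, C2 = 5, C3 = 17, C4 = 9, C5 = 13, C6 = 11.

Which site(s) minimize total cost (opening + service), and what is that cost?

For any fixed open set, each zone goes to its cheapest open site; total = fixed + service.
{S1, S3, S4, S5}: C1→S5 3·6=18, C2→S3 2·5=10, C3→S1 2·17=34, C4→S3 2·9=18, C5→S3 3·13=39, C6→S4 6·11=66. Service 185; fixed 33; total 218.
{S1, S3, S4}: C1→S3 4·6=24, C2→S3 2·5=10, C3→S1 2·17=34, C4→S3 2·9=18, C5→S3 3·13=39, C6→S4 6·11=66. Service 191; fixed 28; total 219.
{S1, S2, S3, S4, S5}: C1→S5 3·6=18, C2→S3 2·5=10, C3→S1 2·17=34, C4→S3 2·9=18, C5→S3 3·13=39, C6→S4 6·11=66. Service 185; fixed 51; total 236.
{S3}: service 477 + fixed 4 = 481
No other subset beats 218.

Open S1, S3, S4 and S5; minimum total cost 218.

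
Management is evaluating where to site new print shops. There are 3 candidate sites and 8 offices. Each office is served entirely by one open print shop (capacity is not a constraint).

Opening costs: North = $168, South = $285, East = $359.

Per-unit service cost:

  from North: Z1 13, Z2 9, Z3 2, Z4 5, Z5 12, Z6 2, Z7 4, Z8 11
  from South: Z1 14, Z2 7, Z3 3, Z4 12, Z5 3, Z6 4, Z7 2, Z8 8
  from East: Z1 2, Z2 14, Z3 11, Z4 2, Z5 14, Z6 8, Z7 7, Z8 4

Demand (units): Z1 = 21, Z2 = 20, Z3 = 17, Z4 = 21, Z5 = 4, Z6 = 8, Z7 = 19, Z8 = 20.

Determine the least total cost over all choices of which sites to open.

Minimum total cost: 1045

For any fixed open set, each office goes to its cheapest open site; total = fixed + service.
{North, East}: Z1→East 2·21=42, Z2→North 9·20=180, Z3→North 2·17=34, Z4→East 2·21=42, Z5→North 12·4=48, Z6→North 2·8=16, Z7→North 4·19=76, Z8→East 4·20=80. Service 518; fixed 527; total 1045.
{South, East}: service 437 + fixed 644 = 1081
{North}: service 952 + fixed 168 = 1120
{North, South, East}: Z1→East 2·21=42, Z2→South 7·20=140, Z3→North 2·17=34, Z4→East 2·21=42, Z5→South 3·4=12, Z6→North 2·8=16, Z7→South 2·19=38, Z8→East 4·20=80. Service 404; fixed 812; total 1216.
No other subset beats 1045.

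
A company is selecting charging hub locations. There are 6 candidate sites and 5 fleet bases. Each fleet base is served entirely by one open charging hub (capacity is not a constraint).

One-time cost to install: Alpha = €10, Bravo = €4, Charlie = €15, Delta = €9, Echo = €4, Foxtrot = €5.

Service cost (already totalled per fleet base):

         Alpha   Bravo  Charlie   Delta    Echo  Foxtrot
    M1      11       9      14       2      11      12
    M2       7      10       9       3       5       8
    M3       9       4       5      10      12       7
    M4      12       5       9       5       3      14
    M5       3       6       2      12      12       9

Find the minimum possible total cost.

For any fixed open set, each fleet base goes to its cheapest open site; total = fixed + service.
{Bravo, Delta}: M1→Delta 2, M2→Delta 3, M3→Bravo 4, M4→Bravo 5, M5→Bravo 6. Service 20; fixed 13; total 33.
{Bravo, Delta, Echo}: service 18 + fixed 17 = 35
{Bravo, Echo}: service 27 + fixed 8 = 35
{Alpha, Bravo, Charlie, Delta, Echo, Foxtrot}: service 14 + fixed 47 = 61
No other subset beats 33.

Minimum total cost: 33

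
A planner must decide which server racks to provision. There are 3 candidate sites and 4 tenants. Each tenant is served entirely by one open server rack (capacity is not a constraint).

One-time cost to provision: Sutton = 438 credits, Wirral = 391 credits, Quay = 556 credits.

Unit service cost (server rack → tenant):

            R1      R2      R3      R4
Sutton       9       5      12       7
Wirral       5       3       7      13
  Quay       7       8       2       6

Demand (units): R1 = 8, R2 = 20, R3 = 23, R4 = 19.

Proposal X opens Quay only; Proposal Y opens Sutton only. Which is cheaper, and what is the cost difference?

Proposal X: {Quay}: R1→Quay 7·8=56, R2→Quay 8·20=160, R3→Quay 2·23=46, R4→Quay 6·19=114. Service 376; fixed 556; total 932.
Proposal Y: {Sutton}: R1→Sutton 9·8=72, R2→Sutton 5·20=100, R3→Sutton 12·23=276, R4→Sutton 7·19=133. Service 581; fixed 438; total 1019.
Difference: |932 − 1019| = 87.

Proposal X is cheaper by 87.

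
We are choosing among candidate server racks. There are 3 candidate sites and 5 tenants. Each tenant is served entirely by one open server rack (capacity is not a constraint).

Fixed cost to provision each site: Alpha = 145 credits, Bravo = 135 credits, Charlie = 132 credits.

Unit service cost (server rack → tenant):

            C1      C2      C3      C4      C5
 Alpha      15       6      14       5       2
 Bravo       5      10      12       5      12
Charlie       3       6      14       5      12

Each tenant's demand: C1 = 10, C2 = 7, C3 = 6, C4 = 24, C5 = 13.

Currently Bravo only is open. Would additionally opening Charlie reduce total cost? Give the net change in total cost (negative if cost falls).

No — net change +84 (cost rises by 84).

Current service cost with {Bravo}: 468.
Adding Charlie: each tenant re-picks its cheapest; new service cost 420, saving 48.
Extra fixed cost: 132. Net change = 132 − 48 = 84.
(Totals: 603 → 687.)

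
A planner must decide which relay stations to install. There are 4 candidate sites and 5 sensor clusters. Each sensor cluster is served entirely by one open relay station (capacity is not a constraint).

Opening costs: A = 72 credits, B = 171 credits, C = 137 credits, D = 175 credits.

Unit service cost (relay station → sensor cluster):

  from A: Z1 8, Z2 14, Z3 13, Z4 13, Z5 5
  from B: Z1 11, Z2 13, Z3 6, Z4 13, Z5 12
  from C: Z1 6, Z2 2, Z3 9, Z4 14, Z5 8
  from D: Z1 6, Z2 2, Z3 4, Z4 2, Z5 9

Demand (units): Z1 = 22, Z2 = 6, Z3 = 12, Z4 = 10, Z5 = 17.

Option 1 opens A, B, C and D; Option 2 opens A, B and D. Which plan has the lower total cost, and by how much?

Option 2 is cheaper by 137.

Option 1: {A, B, C, D}: Z1→C 6·22=132, Z2→C 2·6=12, Z3→D 4·12=48, Z4→D 2·10=20, Z5→A 5·17=85. Service 297; fixed 555; total 852.
Option 2: {A, B, D}: Z1→D 6·22=132, Z2→D 2·6=12, Z3→D 4·12=48, Z4→D 2·10=20, Z5→A 5·17=85. Service 297; fixed 418; total 715.
Difference: |852 − 715| = 137.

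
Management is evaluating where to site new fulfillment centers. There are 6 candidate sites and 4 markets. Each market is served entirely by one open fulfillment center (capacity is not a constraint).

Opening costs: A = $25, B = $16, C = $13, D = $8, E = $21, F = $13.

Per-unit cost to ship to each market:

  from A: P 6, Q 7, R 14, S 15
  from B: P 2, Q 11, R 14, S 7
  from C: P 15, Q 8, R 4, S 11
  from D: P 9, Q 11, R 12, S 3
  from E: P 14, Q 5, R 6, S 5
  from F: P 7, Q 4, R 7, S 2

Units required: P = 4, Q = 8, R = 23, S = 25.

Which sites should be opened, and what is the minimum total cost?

Open B, C and F; minimum total cost 224.

For any fixed open set, each market goes to its cheapest open site; total = fixed + service.
{B, C, F}: P→B 2·4=8, Q→F 4·8=32, R→C 4·23=92, S→F 2·25=50. Service 182; fixed 42; total 224.
{C, F}: P→F 7·4=28, Q→F 4·8=32, R→C 4·23=92, S→F 2·25=50. Service 202; fixed 26; total 228.
{B, C, D, F}: service 182 + fixed 50 = 232
{A, B, C, D, E, F}: service 182 + fixed 96 = 278
No other subset beats 224.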